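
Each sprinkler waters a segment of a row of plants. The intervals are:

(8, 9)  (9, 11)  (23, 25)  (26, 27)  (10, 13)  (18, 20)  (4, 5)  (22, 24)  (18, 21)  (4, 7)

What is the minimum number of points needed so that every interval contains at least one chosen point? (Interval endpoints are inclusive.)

6

Process intervals by earliest right end; each time one isn't hit yet, stab at its right endpoint.
By right end: [4,5]  [4,7]  [8,9]  [9,11]  [10,13]  [18,20]  [18,21]  [22,24]  [23,25]  [26,27]
[4,5] uncovered → point at 5; [8,9] uncovered → point at 9; [10,13] uncovered → point at 13; [18,20] uncovered → point at 20; [22,24] uncovered → point at 24; [26,27] uncovered → point at 27.
Points: 5, 9, 13, 20, 24, 27 (6 total).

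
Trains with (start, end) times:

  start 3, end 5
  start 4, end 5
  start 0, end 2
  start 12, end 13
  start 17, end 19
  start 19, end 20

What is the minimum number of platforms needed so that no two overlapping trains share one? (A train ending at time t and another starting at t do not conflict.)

The answer is the maximum number of intervals overlapping at any instant.
starts: [0, 3, 4, 12, 17, 19]
ends:   [2, 5, 5, 13, 19, 20]
s0→1 e2→0 s3→1 s4→2  — peak 2.

2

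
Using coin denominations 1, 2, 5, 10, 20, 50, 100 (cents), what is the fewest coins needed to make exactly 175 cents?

4

175 − 1×100→75 − 1×50→25 − 1×20→5 − 1×5→0
Total coins = 1 + 1 + 1 + 1 = 4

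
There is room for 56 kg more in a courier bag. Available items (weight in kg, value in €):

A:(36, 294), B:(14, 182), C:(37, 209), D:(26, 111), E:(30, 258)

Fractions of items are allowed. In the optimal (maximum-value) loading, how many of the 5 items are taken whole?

2

Order: B (182/14=13.00) > E (258/30=8.60) > A (294/36=8.17) > C (209/37=5.65) > D (111/26=4.27)
Fill: take B (14 @ 182) → take E (30 @ 258) → take 12/36 of A → 98.00; 56/56 used.
2 item(s) taken whole; one partial (take 12/36 of A).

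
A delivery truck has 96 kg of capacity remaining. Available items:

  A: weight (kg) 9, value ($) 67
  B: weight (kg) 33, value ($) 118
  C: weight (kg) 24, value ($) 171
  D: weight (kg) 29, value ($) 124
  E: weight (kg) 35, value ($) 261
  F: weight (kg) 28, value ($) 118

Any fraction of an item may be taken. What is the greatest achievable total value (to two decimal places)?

618.72

Ratios (sorted): E 7.46, A 7.44, C 7.12, D 4.28, F 4.21, B 3.58
take E (35 @ 261); take A (9 @ 67); take C (24 @ 171); take 28/29 of D → 119.72. Capacity used 96/96.
Total value = 618.72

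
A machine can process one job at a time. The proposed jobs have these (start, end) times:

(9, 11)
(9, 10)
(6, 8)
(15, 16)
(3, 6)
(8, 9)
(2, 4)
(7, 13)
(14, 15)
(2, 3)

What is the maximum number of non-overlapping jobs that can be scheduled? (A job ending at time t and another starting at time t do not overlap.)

Order by finish time; keep every interval that doesn't clash with the previous kept one.
Sorted by end: (2,3)  (2,4)  (3,6)  (6,8)  (8,9)  (9,10)  (9,11)  (7,13)  (14,15)  (15,16)
take (2,3); skip (2,4); take (3,6); take (6,8); take (8,9); take (9,10); skip (9,11); take (14,15); take (15,16).
Selected 7 jobs.

7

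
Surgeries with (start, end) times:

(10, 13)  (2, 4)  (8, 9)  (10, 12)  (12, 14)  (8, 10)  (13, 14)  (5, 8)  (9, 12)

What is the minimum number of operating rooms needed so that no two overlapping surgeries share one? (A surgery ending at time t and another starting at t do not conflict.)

3

Count concurrent intervals with a sweep; the peak is the room count.
starts: [2, 5, 8, 8, 9, 10, 10, 12, 13]
ends:   [4, 8, 9, 10, 12, 12, 13, 14, 14]
s2→1 e4→0 s5→1 e8→0 s8→1 s8→2 e9→1 s9→2 e10→1 s10→2 s10→3  — peak 3.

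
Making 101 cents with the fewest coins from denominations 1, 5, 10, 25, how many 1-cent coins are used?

1

101 − 4×25→1 − 1×1→0
Count of 1: 1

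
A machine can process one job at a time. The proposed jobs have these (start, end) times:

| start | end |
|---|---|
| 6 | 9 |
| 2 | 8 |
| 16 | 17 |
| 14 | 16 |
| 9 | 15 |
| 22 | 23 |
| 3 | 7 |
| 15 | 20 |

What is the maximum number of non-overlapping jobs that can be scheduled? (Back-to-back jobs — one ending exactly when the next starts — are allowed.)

Sort by end time and greedily take each interval whose start is ≥ the last chosen end.
Sorted by end: (3,7)  (2,8)  (6,9)  (9,15)  (14,16)  (16,17)  (15,20)  (22,23)
take (3,7); skip (2,8); take (9,15); take (16,17); take (22,23).
Selected 4 jobs.

4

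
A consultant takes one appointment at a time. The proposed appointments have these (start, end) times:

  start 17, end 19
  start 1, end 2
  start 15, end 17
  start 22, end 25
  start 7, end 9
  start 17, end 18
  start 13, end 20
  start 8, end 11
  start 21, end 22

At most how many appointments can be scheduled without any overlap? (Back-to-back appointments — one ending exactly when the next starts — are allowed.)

Sort by end time and greedily take each interval whose start is ≥ the last chosen end.
Sorted by end: (1,2)  (7,9)  (8,11)  (15,17)  (17,18)  (17,19)  (13,20)  (21,22)  (22,25)
take (1,2); take (7,9); take (15,17); take (17,18); skip (13,20); take (21,22); take (22,25).
Selected 6 appointments.

6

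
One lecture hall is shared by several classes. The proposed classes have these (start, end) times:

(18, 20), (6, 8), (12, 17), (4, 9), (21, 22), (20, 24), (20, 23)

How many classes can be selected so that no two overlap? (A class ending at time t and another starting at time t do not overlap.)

Order by finish time; keep every interval that doesn't clash with the previous kept one.
By end time: (6,8), (4,9), (12,17), (18,20), (21,22), (20,23), (20,24).
Pick (6,8); next start ≥ 8 → (12,17); next start ≥ 17 → (18,20); next start ≥ 20 → (21,22).
Selected 4 classes.

4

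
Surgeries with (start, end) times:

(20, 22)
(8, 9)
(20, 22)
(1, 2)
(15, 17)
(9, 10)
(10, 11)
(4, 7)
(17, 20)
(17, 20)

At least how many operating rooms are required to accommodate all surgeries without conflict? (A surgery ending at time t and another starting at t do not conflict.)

2

starts: [1, 4, 8, 9, 10, 15, 17, 17, 20, 20]
ends:   [2, 7, 9, 10, 11, 17, 20, 20, 22, 22]
s1→1 e2→0 s4→1 e7→0 s8→1 e9→0 s9→1 e10→0 s10→1 e11→0 s15→1 e17→0 s17→1 s17→2  — peak 2.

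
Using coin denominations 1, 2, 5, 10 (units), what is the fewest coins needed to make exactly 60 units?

6

60 = 6×10
Total coins = 6 = 6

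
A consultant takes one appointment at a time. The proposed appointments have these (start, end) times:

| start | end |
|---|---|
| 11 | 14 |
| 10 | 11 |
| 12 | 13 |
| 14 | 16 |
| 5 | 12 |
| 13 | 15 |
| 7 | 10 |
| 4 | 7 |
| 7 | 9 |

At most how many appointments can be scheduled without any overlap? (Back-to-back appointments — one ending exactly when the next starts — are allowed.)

By end time: (4,7), (7,9), (7,10), (10,11), (5,12), (12,13), (11,14), (13,15), (14,16).
Pick (4,7); next start ≥ 7 → (7,9); next start ≥ 9 → (10,11); next start ≥ 11 → (12,13); next start ≥ 13 → (13,15).
Selected 5 appointments.

5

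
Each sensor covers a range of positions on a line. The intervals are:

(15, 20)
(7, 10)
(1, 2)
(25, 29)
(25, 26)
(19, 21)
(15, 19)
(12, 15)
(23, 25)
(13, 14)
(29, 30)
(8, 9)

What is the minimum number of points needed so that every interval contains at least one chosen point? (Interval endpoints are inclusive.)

6

Sort by right endpoint; whenever an interval is uncovered, place a point at its right end.
Sorted: [1,2] [8,9] [7,10] [13,14] [12,15] [15,19] [15,20] [19,21] [23,25] [25,26] [25,29] [29,30]
{[1,2]} hit by 2; {[8,9],[7,10]} hit by 9; {[13,14],[12,15]} hit by 14; {[15,19],[15,20],[19,21]} hit by 19; {[23,25],[25,26],[25,29]} hit by 25; {[29,30]} hit by 30.
Points: 2, 9, 14, 19, 25, 30 (6 total).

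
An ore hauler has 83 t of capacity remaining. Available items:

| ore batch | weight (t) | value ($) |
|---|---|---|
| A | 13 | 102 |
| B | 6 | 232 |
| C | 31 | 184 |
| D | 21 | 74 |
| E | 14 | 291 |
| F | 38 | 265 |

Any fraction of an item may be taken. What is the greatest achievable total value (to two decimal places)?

Greedy by value/weight ratio, highest first.
Order: B (232/6=38.67) > E (291/14=20.79) > A (102/13=7.85) > F (265/38=6.97) > C (184/31=5.94) > D (74/21=3.52)
Fill: take B (6 @ 232) → take E (14 @ 291) → take A (13 @ 102) → take F (38 @ 265) → take 12/31 of C → 71.23; 83/83 used.
Total value = 961.23

961.23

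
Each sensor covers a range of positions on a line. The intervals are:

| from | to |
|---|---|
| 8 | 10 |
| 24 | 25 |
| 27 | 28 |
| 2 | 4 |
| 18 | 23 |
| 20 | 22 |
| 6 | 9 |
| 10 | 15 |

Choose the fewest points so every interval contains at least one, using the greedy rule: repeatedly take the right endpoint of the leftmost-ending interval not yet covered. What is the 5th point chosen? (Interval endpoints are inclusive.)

25

Process intervals by earliest right end; each time one isn't hit yet, stab at its right endpoint.
By right end: [2,4]  [6,9]  [8,10]  [10,15]  [20,22]  [18,23]  [24,25]  [27,28]
[2,4] uncovered → point at 4; [6,9] uncovered → point at 9; [10,15] uncovered → point at 15; [20,22] uncovered → point at 22; [24,25] uncovered → point at 25; [27,28] uncovered → point at 28.
Points: 4, 9, 15, 22, 25, 28 (6 total).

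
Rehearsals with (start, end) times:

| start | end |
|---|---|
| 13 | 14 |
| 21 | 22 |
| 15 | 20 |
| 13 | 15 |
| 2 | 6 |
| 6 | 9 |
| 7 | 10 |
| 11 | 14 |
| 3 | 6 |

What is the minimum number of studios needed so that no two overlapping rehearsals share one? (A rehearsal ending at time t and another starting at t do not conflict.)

The answer is the maximum number of intervals overlapping at any instant.
starts: [2, 3, 6, 7, 11, 13, 13, 15, 21]
ends:   [6, 6, 9, 10, 14, 14, 15, 20, 22]
s2→1 s3→2 e6→1 e6→0 s6→1 s7→2 e9→1 e10→0 s11→1 s13→2 s13→3  — peak 3.

3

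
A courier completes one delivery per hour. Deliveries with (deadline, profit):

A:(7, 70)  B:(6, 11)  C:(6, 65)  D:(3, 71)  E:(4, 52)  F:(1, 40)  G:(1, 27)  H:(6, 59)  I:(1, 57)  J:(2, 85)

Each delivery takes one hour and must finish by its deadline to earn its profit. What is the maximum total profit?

Take jobs in profit order; each goes to the latest open slot no later than its deadline.
Profit order: J=85 D=71 A=70 C=65 H=59 I=57 E=52 F=40 G=27 B=11
Assign: J→slot 2, D→slot 3, A→slot 7, C→slot 6, H→slot 5, I→slot 1, E→slot 4, F skipped, G skipped, B skipped.
Slots: [1:I] [2:J] [3:D] [4:E] [5:H] [6:C] [7:A]
Profit = 57 + 85 + 71 + 52 + 59 + 65 + 70 = 459

459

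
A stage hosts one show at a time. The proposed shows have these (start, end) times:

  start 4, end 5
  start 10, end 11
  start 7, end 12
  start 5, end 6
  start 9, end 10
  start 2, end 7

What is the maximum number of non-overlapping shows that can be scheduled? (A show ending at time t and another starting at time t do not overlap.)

4

Sorted by end: (4,5)  (5,6)  (2,7)  (9,10)  (10,11)  (7,12)
take (4,5); take (5,6); skip (2,7); take (9,10); take (10,11); skip (7,12).
Selected 4 shows.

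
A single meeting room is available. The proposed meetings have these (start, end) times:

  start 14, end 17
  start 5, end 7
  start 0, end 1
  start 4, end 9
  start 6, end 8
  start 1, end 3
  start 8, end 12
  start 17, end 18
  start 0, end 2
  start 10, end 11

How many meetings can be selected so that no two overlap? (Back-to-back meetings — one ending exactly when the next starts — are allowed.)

6

Sort by end time and greedily take each interval whose start is ≥ the last chosen end.
Sorted by end: (0,1)  (0,2)  (1,3)  (5,7)  (6,8)  (4,9)  (10,11)  (8,12)  (14,17)  (17,18)
take (0,1); take (1,3); take (5,7); take (10,11); skip (8,12); take (14,17); take (17,18).
Selected 6 meetings.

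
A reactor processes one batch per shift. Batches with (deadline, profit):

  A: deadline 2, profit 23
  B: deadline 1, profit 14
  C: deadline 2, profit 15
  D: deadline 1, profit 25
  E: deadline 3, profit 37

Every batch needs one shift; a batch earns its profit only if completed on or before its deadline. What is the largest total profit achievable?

Profit order: E=37 D=25 A=23 C=15 B=14
Assign: E→slot 3, D→slot 1, A→slot 2, C skipped, B skipped.
Slots: [1:D] [2:A] [3:E]
Profit = 25 + 23 + 37 = 85

85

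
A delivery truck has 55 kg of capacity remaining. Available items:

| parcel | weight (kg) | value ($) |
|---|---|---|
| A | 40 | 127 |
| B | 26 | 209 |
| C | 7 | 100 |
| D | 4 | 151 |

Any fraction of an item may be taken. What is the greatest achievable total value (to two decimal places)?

517.15

Order: D (151/4=37.75) > C (100/7=14.29) > B (209/26=8.04) > A (127/40=3.17)
Fill: take D (4 @ 151) → take C (7 @ 100) → take B (26 @ 209) → take 18/40 of A → 57.15; 55/55 used.
Total value = 517.15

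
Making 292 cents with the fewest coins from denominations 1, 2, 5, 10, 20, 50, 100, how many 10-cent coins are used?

292 − 2×100→92 − 1×50→42 − 2×20→2 − 1×2→0
Count of 10: 0

0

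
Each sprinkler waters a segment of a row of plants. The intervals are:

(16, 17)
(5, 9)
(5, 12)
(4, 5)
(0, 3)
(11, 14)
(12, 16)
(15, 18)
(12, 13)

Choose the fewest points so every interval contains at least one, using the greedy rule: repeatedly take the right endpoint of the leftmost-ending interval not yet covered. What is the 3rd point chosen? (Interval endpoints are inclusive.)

Sorted: [0,3] [4,5] [5,9] [5,12] [12,13] [11,14] [12,16] [16,17] [15,18]
{[0,3]} hit by 3; {[4,5],[5,9],[5,12]} hit by 5; {[12,13],[11,14],[12,16]} hit by 13; {[16,17],[15,18]} hit by 17.
Points: 3, 5, 13, 17 (4 total).

13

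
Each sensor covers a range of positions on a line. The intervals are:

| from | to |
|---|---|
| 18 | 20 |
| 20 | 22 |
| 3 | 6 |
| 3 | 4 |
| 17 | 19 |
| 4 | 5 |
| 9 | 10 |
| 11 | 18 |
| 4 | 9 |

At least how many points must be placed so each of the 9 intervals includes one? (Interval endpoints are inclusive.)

4

Process intervals by earliest right end; each time one isn't hit yet, stab at its right endpoint.
By right end: [3,4]  [4,5]  [3,6]  [4,9]  [9,10]  [11,18]  [17,19]  [18,20]  [20,22]
[3,4] uncovered → point at 4; [9,10] uncovered → point at 10; [11,18] uncovered → point at 18; [20,22] uncovered → point at 22.
Points: 4, 10, 18, 22 (4 total).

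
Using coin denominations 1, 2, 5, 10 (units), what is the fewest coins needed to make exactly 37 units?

Use the largest denomination that fits, subtract, and repeat.
37 = 3×10 + 1×5 + 1×2
Total coins = 3 + 1 + 1 = 5

5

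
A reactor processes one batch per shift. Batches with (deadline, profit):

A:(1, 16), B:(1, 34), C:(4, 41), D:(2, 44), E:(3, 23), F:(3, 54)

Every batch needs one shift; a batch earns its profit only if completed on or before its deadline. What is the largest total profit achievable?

173

By profit: F(d3,54), D(d2,44), C(d4,41), B(d1,34), E(d3,23), A(d1,16)
F→slot 3; D→slot 2; C→slot 4; B→slot 1; E skipped; A skipped.
Profit = 34 + 44 + 54 + 41 = 173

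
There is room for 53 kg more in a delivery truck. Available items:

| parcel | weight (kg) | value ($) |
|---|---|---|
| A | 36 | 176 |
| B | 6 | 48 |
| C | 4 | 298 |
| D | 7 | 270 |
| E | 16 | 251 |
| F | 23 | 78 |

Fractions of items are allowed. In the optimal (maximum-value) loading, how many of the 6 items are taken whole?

Ratios (sorted): C 74.50, D 38.57, E 15.69, B 8.00, A 4.89, F 3.39
take C (4 @ 298); take D (7 @ 270); take E (16 @ 251); take B (6 @ 48); take 20/36 of A → 97.78. Capacity used 53/53.
4 item(s) taken whole; one partial (take 20/36 of A).

4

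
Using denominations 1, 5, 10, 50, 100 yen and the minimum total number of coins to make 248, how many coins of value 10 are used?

4

Use the largest denomination that fits, subtract, and repeat.
248 − 2×100→48 − 4×10→8 − 1×5→3 − 3×1→0
Count of 10: 4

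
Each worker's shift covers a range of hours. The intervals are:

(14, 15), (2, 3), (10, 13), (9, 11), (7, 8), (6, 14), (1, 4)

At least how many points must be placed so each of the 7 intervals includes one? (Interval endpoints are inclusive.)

4

Process intervals by earliest right end; each time one isn't hit yet, stab at its right endpoint.
By right end: [2,3]  [1,4]  [7,8]  [9,11]  [10,13]  [6,14]  [14,15]
[2,3] uncovered → point at 3; [7,8] uncovered → point at 8; [9,11] uncovered → point at 11; [14,15] uncovered → point at 15.
Points: 3, 8, 11, 15 (4 total).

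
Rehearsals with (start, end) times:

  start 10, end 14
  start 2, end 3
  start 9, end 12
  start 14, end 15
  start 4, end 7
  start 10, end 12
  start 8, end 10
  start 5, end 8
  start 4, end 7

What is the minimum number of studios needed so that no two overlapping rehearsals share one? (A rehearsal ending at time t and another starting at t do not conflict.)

3

starts: [2, 4, 4, 5, 8, 9, 10, 10, 14]
ends:   [3, 7, 7, 8, 10, 12, 12, 14, 15]
s2→1 e3→0 s4→1 s4→2 s5→3  — peak 3.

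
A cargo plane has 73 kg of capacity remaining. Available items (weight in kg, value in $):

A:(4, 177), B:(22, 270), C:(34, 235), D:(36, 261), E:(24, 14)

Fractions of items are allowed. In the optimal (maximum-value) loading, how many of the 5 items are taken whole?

3

Greedy by value/weight ratio, highest first.
Order: A (177/4=44.25) > B (270/22=12.27) > D (261/36=7.25) > C (235/34=6.91) > E (14/24=0.58)
Fill: take A (4 @ 177) → take B (22 @ 270) → take D (36 @ 261) → take 11/34 of C → 76.03; 73/73 used.
3 item(s) taken whole; one partial (take 11/34 of C).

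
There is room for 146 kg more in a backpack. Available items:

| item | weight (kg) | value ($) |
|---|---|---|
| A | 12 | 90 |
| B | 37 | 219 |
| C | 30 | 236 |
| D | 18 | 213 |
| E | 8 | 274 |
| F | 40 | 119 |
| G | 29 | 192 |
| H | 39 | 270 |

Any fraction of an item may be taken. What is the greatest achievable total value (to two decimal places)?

Order: E (274/8=34.25) > D (213/18=11.83) > C (236/30=7.87) > A (90/12=7.50) > H (270/39=6.92) > G (192/29=6.62) > B (219/37=5.92) > F (119/40=2.98)
Fill: take E (8 @ 274) → take D (18 @ 213) → take C (30 @ 236) → take A (12 @ 90) → take H (39 @ 270) → take G (29 @ 192) → take 10/37 of B → 59.19; 146/146 used.
Total value = 1334.19

1334.19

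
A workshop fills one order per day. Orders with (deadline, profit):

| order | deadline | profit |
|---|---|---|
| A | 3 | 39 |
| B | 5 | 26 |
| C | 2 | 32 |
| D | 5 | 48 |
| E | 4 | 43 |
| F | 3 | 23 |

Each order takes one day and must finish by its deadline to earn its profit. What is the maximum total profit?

188

Take jobs in profit order; each goes to the latest open slot no later than its deadline.
By profit: D(d5,48), E(d4,43), A(d3,39), C(d2,32), B(d5,26), F(d3,23)
D→slot 5; E→slot 4; A→slot 3; C→slot 2; B→slot 1; F skipped.
Profit = 26 + 32 + 39 + 43 + 48 = 188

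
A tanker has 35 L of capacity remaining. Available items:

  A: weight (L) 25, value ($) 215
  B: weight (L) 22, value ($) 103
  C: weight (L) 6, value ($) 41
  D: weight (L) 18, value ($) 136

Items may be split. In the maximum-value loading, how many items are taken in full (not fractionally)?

1

Ratios (sorted): A 8.60, D 7.56, C 6.83, B 4.68
take A (25 @ 215); take 10/18 of D → 75.56. Capacity used 35/35.
1 item(s) taken whole; one partial (take 10/18 of D).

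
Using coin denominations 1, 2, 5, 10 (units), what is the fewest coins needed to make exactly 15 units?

2

15 − 1×10→5 − 1×5→0
Total coins = 1 + 1 = 2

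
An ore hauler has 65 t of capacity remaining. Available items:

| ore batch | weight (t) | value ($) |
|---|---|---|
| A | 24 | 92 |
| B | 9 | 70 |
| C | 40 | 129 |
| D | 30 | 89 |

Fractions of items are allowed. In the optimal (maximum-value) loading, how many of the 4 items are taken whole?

Order: B (70/9=7.78) > A (92/24=3.83) > C (129/40=3.23) > D (89/30=2.97)
Fill: take B (9 @ 70) → take A (24 @ 92) → take 32/40 of C → 103.20; 65/65 used.
2 item(s) taken whole; one partial (take 32/40 of C).

2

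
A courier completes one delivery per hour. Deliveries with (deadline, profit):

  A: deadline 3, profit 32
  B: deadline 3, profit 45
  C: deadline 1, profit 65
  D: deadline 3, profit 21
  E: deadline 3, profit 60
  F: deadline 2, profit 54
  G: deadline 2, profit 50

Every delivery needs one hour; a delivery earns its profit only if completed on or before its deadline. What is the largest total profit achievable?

Take jobs in profit order; each goes to the latest open slot no later than its deadline.
By profit: C(d1,65), E(d3,60), F(d2,54), G(d2,50), B(d3,45), A(d3,32), D(d3,21)
C→slot 1; E→slot 3; F→slot 2; G skipped; B skipped; A skipped; D skipped.
Profit = 65 + 54 + 60 = 179

179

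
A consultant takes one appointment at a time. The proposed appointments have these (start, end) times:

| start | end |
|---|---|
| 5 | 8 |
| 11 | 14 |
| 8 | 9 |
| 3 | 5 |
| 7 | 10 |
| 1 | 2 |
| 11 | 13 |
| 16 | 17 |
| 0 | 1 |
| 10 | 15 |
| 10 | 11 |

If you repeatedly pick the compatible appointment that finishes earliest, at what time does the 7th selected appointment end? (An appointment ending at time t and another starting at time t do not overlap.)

13

Greedy by earliest finish: after sorting by end time, pick each interval compatible with the last pick.
Sorted by end: (0,1)  (1,2)  (3,5)  (5,8)  (8,9)  (7,10)  (10,11)  (11,13)  (11,14)  (10,15)  (16,17)
take (0,1); take (1,2); take (3,5); take (5,8); take (8,9); take (10,11); take (11,13); take (16,17).
Selected: (0,1) (1,2) (3,5) (5,8) (8,9) (10,11) (11,13) (16,17)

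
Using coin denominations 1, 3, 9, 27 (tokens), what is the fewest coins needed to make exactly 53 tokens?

7

Use the largest denomination that fits, subtract, and repeat.
53 = 1×27 + 2×9 + 2×3 + 2×1
Total coins = 1 + 2 + 2 + 2 = 7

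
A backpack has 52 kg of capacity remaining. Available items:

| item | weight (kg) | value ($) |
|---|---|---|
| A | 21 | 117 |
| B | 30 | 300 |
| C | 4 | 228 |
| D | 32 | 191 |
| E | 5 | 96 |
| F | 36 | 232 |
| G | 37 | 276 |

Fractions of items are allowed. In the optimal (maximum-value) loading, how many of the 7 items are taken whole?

3

Sort by value per unit weight and fill in that order.
Ratios (sorted): C 57.00, E 19.20, B 10.00, G 7.46, F 6.44, D 5.97, A 5.57
take C (4 @ 228); take E (5 @ 96); take B (30 @ 300); take 13/37 of G → 96.97. Capacity used 52/52.
3 item(s) taken whole; one partial (take 13/37 of G).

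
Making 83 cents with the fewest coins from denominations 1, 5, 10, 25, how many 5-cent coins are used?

Greedy: take as many of the largest coin as possible, then repeat with the remainder.
83 = 3×25 + 1×5 + 3×1
Count of 5: 1

1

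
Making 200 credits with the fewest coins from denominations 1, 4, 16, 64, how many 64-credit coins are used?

3

Use the largest denomination that fits, subtract, and repeat.
200 = 3×64 + 2×4
Count of 64: 3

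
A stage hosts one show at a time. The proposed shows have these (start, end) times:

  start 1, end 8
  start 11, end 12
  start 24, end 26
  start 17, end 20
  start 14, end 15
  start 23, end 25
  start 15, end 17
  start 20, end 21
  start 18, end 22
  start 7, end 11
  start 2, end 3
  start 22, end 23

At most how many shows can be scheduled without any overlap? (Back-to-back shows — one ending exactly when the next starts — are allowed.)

9

Sort by end time and greedily take each interval whose start is ≥ the last chosen end.
By end time: (2,3), (1,8), (7,11), (11,12), (14,15), (15,17), (17,20), (20,21), (18,22), (22,23), (23,25), (24,26).
Pick (2,3); next start ≥ 3 → (7,11); next start ≥ 11 → (11,12); next start ≥ 12 → (14,15); next start ≥ 15 → (15,17); next start ≥ 17 → (17,20); next start ≥ 20 → (20,21); next start ≥ 21 → (22,23); next start ≥ 23 → (23,25).
Selected 9 shows.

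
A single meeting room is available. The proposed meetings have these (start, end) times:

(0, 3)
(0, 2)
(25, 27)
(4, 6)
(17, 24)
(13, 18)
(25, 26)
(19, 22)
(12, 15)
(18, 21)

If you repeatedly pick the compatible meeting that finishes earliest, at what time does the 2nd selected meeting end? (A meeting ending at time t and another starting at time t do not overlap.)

6

Order by finish time; keep every interval that doesn't clash with the previous kept one.
By end time: (0,2), (0,3), (4,6), (12,15), (13,18), (18,21), (19,22), (17,24), (25,26), (25,27).
Pick (0,2); next start ≥ 2 → (4,6); next start ≥ 6 → (12,15); next start ≥ 15 → (18,21); next start ≥ 21 → (25,26).
Selected: (0,2) (4,6) (12,15) (18,21) (25,26)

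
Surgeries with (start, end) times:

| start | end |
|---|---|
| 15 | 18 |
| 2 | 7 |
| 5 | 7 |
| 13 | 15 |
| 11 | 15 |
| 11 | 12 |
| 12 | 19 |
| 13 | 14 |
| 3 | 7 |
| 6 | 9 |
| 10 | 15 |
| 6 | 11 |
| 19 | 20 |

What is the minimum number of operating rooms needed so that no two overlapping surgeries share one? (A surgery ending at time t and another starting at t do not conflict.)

Count concurrent intervals with a sweep; the peak is the room count.
starts: [2, 3, 5, 6, 6, 10, 11, 11, 12, 13, 13, 15, 19]
ends:   [7, 7, 7, 9, 11, 12, 14, 15, 15, 15, 18, 19, 20]
s2→1 s3→2 s5→3 s6→4 s6→5  — peak 5.

5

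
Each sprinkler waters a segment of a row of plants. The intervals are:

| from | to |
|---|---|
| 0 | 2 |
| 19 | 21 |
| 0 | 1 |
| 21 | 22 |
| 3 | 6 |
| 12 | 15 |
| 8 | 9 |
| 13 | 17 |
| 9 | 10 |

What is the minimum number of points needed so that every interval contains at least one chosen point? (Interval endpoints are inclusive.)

Process intervals by earliest right end; each time one isn't hit yet, stab at its right endpoint.
By right end: [0,1]  [0,2]  [3,6]  [8,9]  [9,10]  [12,15]  [13,17]  [19,21]  [21,22]
[0,1] uncovered → point at 1; [3,6] uncovered → point at 6; [8,9] uncovered → point at 9; [12,15] uncovered → point at 15; [19,21] uncovered → point at 21.
Points: 1, 6, 9, 15, 21 (5 total).

5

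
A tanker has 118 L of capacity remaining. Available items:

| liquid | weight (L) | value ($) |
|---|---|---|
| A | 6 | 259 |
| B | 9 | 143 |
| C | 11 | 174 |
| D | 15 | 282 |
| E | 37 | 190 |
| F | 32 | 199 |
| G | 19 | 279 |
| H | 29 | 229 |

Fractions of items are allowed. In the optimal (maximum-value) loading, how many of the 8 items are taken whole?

Order: A (259/6=43.17) > D (282/15=18.80) > B (143/9=15.89) > C (174/11=15.82) > G (279/19=14.68) > H (229/29=7.90) > F (199/32=6.22) > E (190/37=5.14)
Fill: take A (6 @ 259) → take D (15 @ 282) → take B (9 @ 143) → take C (11 @ 174) → take G (19 @ 279) → take H (29 @ 229) → take 29/32 of F → 180.34; 118/118 used.
6 item(s) taken whole; one partial (take 29/32 of F).

6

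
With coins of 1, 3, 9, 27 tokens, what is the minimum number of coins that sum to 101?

7

Use the largest denomination that fits, subtract, and repeat.
101 = 3×27 + 2×9 + 2×1
Total coins = 3 + 2 + 2 = 7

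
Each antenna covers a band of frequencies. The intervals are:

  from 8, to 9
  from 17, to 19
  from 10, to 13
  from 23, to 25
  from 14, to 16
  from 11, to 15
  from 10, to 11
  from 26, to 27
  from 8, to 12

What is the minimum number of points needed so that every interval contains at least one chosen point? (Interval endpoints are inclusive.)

Sort by right endpoint; whenever an interval is uncovered, place a point at its right end.
Sorted: [8,9] [10,11] [8,12] [10,13] [11,15] [14,16] [17,19] [23,25] [26,27]
{[8,9]} hit by 9; {[10,11],[8,12],[10,13],[11,15]} hit by 11; {[14,16]} hit by 16; {[17,19]} hit by 19; {[23,25]} hit by 25; {[26,27]} hit by 27.
Points: 9, 11, 16, 19, 25, 27 (6 total).

6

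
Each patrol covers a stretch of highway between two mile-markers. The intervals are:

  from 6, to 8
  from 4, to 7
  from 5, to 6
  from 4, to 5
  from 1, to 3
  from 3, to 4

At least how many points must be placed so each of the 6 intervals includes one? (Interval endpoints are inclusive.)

3

Sort by right endpoint; whenever an interval is uncovered, place a point at its right end.
By right end: [1,3]  [3,4]  [4,5]  [5,6]  [4,7]  [6,8]
[1,3] uncovered → point at 3; [4,5] uncovered → point at 5; [6,8] uncovered → point at 8.
Points: 3, 5, 8 (3 total).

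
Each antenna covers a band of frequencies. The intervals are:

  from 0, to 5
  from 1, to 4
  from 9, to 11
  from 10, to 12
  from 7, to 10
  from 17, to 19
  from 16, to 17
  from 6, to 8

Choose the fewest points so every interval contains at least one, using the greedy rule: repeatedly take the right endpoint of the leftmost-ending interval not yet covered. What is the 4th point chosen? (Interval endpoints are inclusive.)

By right end: [1,4]  [0,5]  [6,8]  [7,10]  [9,11]  [10,12]  [16,17]  [17,19]
[1,4] uncovered → point at 4; [6,8] uncovered → point at 8; [9,11] uncovered → point at 11; [16,17] uncovered → point at 17.
Points: 4, 8, 11, 17 (4 total).

17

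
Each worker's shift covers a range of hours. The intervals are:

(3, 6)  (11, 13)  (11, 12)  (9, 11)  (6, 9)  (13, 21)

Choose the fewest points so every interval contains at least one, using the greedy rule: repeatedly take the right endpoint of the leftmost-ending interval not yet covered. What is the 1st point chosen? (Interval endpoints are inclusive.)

6

Sorted: [3,6] [6,9] [9,11] [11,12] [11,13] [13,21]
{[3,6],[6,9]} hit by 6; {[9,11],[11,12],[11,13]} hit by 11; {[13,21]} hit by 21.
Points: 6, 11, 21 (3 total).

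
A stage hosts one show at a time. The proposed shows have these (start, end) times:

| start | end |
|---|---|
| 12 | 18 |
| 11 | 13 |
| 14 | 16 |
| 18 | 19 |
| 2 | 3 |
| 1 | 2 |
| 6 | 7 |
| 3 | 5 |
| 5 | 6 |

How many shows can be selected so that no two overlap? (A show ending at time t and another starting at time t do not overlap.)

8

By end time: (1,2), (2,3), (3,5), (5,6), (6,7), (11,13), (14,16), (12,18), (18,19).
Pick (1,2); next start ≥ 2 → (2,3); next start ≥ 3 → (3,5); next start ≥ 5 → (5,6); next start ≥ 6 → (6,7); next start ≥ 7 → (11,13); next start ≥ 13 → (14,16); next start ≥ 16 → (18,19).
Selected 8 shows.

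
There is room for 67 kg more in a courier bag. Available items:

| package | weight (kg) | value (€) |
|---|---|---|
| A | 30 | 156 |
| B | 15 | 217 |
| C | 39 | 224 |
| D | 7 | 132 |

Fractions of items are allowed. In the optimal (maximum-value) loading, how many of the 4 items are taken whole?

Order: D (132/7=18.86) > B (217/15=14.47) > C (224/39=5.74) > A (156/30=5.20)
Fill: take D (7 @ 132) → take B (15 @ 217) → take C (39 @ 224) → take 6/30 of A → 31.20; 67/67 used.
3 item(s) taken whole; one partial (take 6/30 of A).

3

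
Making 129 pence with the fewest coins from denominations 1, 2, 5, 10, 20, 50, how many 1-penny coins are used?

Use the largest denomination that fits, subtract, and repeat.
129 − 2×50→29 − 1×20→9 − 1×5→4 − 2×2→0
Count of 1: 0

0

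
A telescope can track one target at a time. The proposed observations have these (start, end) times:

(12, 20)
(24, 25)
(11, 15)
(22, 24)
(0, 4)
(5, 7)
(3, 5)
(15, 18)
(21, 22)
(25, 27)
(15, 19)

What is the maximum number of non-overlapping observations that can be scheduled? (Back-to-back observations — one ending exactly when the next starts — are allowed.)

8

Greedy by earliest finish: after sorting by end time, pick each interval compatible with the last pick.
By end time: (0,4), (3,5), (5,7), (11,15), (15,18), (15,19), (12,20), (21,22), (22,24), (24,25), (25,27).
Pick (0,4); next start ≥ 4 → (5,7); next start ≥ 7 → (11,15); next start ≥ 15 → (15,18); next start ≥ 18 → (21,22); next start ≥ 22 → (22,24); next start ≥ 24 → (24,25); next start ≥ 25 → (25,27).
Selected 8 observations.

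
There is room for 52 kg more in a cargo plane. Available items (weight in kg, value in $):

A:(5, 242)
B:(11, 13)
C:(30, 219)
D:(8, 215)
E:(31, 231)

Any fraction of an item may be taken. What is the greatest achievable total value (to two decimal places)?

Ratios (sorted): A 48.40, D 26.88, E 7.45, C 7.30, B 1.18
take A (5 @ 242); take D (8 @ 215); take E (31 @ 231); take 8/30 of C → 58.40. Capacity used 52/52.
Total value = 746.40

746.40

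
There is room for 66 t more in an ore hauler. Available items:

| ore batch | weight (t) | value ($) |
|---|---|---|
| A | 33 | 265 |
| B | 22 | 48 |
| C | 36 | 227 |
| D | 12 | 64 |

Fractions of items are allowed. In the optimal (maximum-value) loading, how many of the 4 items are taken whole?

Sort by value per unit weight and fill in that order.
Order: A (265/33=8.03) > C (227/36=6.31) > D (64/12=5.33) > B (48/22=2.18)
Fill: take A (33 @ 265) → take 33/36 of C → 208.08; 66/66 used.
1 item(s) taken whole; one partial (take 33/36 of C).

1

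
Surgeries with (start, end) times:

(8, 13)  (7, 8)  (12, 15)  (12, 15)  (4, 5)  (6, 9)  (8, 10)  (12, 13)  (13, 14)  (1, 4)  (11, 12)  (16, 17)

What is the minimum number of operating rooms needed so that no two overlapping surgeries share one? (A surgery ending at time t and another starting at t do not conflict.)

starts: [1, 4, 6, 7, 8, 8, 11, 12, 12, 12, 13, 16]
ends:   [4, 5, 8, 9, 10, 12, 13, 13, 14, 15, 15, 17]
s1→1 e4→0 s4→1 e5→0 s6→1 s7→2 e8→1 s8→2 s8→3 e9→2 e10→1 s11→2 e12→1 s12→2 s12→3 s12→4  — peak 4.

4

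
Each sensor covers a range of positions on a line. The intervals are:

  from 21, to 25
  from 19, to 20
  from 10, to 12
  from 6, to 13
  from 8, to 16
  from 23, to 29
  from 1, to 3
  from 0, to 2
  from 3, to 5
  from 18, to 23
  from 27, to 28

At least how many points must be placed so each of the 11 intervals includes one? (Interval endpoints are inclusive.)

Sort by right endpoint; whenever an interval is uncovered, place a point at its right end.
Sorted: [0,2] [1,3] [3,5] [10,12] [6,13] [8,16] [19,20] [18,23] [21,25] [27,28] [23,29]
{[0,2],[1,3]} hit by 2; {[3,5]} hit by 5; {[10,12],[6,13],[8,16]} hit by 12; {[19,20],[18,23]} hit by 20; {[21,25]} hit by 25; {[27,28],[23,29]} hit by 28.
Points: 2, 5, 12, 20, 25, 28 (6 total).

6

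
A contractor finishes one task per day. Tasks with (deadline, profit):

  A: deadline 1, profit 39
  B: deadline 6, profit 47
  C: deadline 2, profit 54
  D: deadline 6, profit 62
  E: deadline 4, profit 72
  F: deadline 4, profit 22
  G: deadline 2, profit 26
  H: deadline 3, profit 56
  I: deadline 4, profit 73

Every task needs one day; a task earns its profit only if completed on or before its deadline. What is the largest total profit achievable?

By profit: I(d4,73), E(d4,72), D(d6,62), H(d3,56), C(d2,54), B(d6,47), A(d1,39), G(d2,26), F(d4,22)
I→slot 4; E→slot 3; D→slot 6; H→slot 2; C→slot 1; B→slot 5; A skipped; G skipped; F skipped.
Profit = 54 + 56 + 72 + 73 + 47 + 62 = 364

364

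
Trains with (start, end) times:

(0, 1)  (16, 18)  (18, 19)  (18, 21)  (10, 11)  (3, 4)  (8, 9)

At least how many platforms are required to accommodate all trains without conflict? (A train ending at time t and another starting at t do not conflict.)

2

Count concurrent intervals with a sweep; the peak is the room count.
starts: [0, 3, 8, 10, 16, 18, 18]
ends:   [1, 4, 9, 11, 18, 19, 21]
s0→1 e1→0 s3→1 e4→0 s8→1 e9→0 s10→1 e11→0 s16→1 e18→0 s18→1 s18→2  — peak 2.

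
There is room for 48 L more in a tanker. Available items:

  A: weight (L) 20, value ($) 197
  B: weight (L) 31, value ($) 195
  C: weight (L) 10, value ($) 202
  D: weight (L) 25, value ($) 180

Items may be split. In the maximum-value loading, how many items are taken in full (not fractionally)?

2

Sort by value per unit weight and fill in that order.
Order: C (202/10=20.20) > A (197/20=9.85) > D (180/25=7.20) > B (195/31=6.29)
Fill: take C (10 @ 202) → take A (20 @ 197) → take 18/25 of D → 129.60; 48/48 used.
2 item(s) taken whole; one partial (take 18/25 of D).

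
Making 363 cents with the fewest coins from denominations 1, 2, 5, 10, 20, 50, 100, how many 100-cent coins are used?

3

363 = 3×100 + 1×50 + 1×10 + 1×2 + 1×1
Count of 100: 3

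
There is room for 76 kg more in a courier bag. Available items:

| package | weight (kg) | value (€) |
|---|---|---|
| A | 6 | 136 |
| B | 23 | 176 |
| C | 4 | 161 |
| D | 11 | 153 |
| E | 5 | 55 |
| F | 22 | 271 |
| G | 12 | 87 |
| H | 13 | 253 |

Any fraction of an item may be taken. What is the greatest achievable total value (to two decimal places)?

Ratios (sorted): C 40.25, A 22.67, H 19.46, D 13.91, F 12.32, E 11.00, B 7.65, G 7.25
take C (4 @ 161); take A (6 @ 136); take H (13 @ 253); take D (11 @ 153); take F (22 @ 271); take E (5 @ 55); take 15/23 of B → 114.78. Capacity used 76/76.
Total value = 1143.78

1143.78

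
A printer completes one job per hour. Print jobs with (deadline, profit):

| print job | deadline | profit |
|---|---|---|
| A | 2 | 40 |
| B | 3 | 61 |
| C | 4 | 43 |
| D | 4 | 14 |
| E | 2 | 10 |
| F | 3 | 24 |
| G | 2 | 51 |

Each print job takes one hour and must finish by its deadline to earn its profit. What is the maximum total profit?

195

Sort by profit descending; place each in the latest free slot ≤ its deadline.
Profit order: B=61 G=51 C=43 A=40 F=24 D=14 E=10
Assign: B→slot 3, G→slot 2, C→slot 4, A→slot 1, F skipped, D skipped, E skipped.
Slots: [1:A] [2:G] [3:B] [4:C]
Profit = 40 + 51 + 61 + 43 = 195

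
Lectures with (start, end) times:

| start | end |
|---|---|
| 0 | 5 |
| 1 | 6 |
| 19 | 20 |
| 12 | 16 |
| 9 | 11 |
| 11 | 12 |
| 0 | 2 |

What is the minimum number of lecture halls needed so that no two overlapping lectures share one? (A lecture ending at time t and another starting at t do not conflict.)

3

The answer is the maximum number of intervals overlapping at any instant.
Events (time:±→running): 0:+→1 0:+→2 1:+→3 … peak 3.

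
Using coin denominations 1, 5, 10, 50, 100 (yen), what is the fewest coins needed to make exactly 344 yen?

11

Use the largest denomination that fits, subtract, and repeat.
344 = 3×100 + 4×10 + 4×1
Total coins = 3 + 4 + 4 = 11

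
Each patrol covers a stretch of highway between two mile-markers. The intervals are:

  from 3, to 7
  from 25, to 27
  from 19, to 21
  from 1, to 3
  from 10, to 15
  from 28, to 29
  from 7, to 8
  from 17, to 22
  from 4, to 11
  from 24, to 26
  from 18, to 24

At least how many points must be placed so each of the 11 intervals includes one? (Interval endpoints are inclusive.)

Process intervals by earliest right end; each time one isn't hit yet, stab at its right endpoint.
Sorted: [1,3] [3,7] [7,8] [4,11] [10,15] [19,21] [17,22] [18,24] [24,26] [25,27] [28,29]
{[1,3],[3,7]} hit by 3; {[7,8],[4,11]} hit by 8; {[10,15]} hit by 15; {[19,21],[17,22],[18,24]} hit by 21; {[24,26],[25,27]} hit by 26; {[28,29]} hit by 29.
Points: 3, 8, 15, 21, 26, 29 (6 total).

6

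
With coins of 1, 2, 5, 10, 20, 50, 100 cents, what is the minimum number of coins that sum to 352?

352 − 3×100→52 − 1×50→2 − 1×2→0
Total coins = 3 + 1 + 1 = 5

5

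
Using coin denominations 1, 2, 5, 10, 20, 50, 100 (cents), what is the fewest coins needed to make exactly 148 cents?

148 − 1×100→48 − 2×20→8 − 1×5→3 − 1×2→1 − 1×1→0
Total coins = 1 + 2 + 1 + 1 + 1 = 6

6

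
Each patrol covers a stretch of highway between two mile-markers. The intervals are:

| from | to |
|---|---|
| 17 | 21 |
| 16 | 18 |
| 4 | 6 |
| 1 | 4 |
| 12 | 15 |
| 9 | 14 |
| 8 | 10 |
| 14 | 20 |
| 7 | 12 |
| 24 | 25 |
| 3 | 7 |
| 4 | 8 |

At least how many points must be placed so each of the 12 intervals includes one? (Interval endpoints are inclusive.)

Sort by right endpoint; whenever an interval is uncovered, place a point at its right end.
By right end: [1,4]  [4,6]  [3,7]  [4,8]  [8,10]  [7,12]  [9,14]  [12,15]  [16,18]  [14,20]  [17,21]  [24,25]
[1,4] uncovered → point at 4; [8,10] uncovered → point at 10; [12,15] uncovered → point at 15; [16,18] uncovered → point at 18; [24,25] uncovered → point at 25.
Points: 4, 10, 15, 18, 25 (5 total).

5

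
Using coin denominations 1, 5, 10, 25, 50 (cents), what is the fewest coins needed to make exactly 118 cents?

7

Greedy: take as many of the largest coin as possible, then repeat with the remainder.
118 = 2×50 + 1×10 + 1×5 + 3×1
Total coins = 2 + 1 + 1 + 3 = 7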